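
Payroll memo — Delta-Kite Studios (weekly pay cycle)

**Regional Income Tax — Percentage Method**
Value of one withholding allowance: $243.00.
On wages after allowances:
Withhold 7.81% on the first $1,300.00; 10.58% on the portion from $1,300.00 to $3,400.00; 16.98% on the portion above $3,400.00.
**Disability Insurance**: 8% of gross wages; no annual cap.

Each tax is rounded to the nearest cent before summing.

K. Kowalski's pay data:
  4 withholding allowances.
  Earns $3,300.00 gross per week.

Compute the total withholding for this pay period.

$474.29

Regional Income Tax: taxable = $3,300.00 − 4×$243.00 = $2,328.00
  $101.53 + 10.58% × ($2,328.00 − $1,300.00) = $101.53 + 10.58% × $1,028.00 = $210.29
Disability Insurance: 8% × $3,300.00 = $264.00
Total: $210.29 + $264.00 = $474.29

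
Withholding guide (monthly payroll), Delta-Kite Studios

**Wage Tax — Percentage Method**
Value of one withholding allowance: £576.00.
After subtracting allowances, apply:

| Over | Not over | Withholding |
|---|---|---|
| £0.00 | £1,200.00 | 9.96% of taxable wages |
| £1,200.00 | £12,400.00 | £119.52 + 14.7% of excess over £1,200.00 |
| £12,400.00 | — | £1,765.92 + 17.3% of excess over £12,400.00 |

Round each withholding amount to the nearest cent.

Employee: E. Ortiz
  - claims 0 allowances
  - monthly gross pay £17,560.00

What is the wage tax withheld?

Wage Tax: taxable = £17,560.00
  £1,765.92 + 17.3% × (£17,560.00 − £12,400.00) = £1,765.92 + 17.3% × £5,160.00 = £2,658.60

£2,658.60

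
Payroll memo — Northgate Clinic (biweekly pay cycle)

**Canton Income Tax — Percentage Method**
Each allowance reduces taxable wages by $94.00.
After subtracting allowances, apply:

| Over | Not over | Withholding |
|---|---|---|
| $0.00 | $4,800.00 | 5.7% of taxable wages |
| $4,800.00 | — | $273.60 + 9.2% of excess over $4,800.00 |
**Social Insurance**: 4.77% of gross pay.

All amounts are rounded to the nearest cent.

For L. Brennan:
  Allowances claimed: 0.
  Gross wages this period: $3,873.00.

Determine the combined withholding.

$405.50

Canton Income Tax: taxable = $3,873.00
  5.7% × $3,873.00 = $220.76
Social Insurance: 4.77% × $3,873.00 = $184.74
Total: $220.76 + $184.74 = $405.50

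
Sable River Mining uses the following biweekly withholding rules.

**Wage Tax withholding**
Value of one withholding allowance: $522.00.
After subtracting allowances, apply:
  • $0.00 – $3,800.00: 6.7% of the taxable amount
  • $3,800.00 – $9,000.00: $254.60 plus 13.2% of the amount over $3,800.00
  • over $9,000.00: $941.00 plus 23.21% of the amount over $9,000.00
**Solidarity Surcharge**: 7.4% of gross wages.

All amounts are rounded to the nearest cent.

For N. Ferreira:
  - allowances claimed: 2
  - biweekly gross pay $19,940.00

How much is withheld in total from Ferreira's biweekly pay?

Wage Tax: taxable = $19,940.00 − 2×$522.00 = $18,896.00
  $941.00 + 23.21% × ($18,896.00 − $9,000.00) = $941.00 + 23.21% × $9,896.00 = $3,237.86
Solidarity Surcharge: 7.4% × $19,940.00 = $1,475.56
Total: $3,237.86 + $1,475.56 = $4,713.42

$4,713.42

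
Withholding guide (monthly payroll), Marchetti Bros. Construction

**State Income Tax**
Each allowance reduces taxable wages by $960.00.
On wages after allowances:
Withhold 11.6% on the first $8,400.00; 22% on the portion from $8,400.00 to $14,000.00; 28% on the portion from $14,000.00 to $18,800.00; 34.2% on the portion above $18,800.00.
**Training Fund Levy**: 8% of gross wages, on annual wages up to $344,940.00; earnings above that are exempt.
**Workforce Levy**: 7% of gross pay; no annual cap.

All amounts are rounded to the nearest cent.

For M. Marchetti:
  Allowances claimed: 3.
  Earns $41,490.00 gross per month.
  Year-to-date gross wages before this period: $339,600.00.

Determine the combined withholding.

State Income Tax: taxable = $41,490.00 − 3×$960.00 = $38,610.00
  $3,550.40 + 34.2% × ($38,610.00 − $18,800.00) = $3,550.40 + 34.2% × $19,810.00 = $10,325.42
Training Fund Levy: cap $344,940.00 − YTD $339,600.00 = $5,340.00 subject; 8% × $5,340.00 = $427.20
Workforce Levy: 7% × $41,490.00 = $2,904.30
Total: $10,325.42 + $427.20 + $2,904.30 = $13,656.92

$13,656.92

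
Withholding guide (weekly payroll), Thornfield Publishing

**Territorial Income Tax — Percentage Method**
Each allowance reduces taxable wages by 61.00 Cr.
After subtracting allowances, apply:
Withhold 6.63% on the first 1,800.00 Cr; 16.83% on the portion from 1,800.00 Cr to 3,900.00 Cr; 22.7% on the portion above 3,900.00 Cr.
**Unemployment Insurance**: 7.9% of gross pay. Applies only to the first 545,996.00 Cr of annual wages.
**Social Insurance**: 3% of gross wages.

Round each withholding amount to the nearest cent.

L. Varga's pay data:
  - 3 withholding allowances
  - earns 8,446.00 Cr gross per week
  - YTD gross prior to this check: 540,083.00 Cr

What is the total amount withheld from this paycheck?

2,183.68 Cr

Territorial Income Tax: taxable = 8,446.00 Cr − 3×61.00 Cr = 8,263.00 Cr
  472.77 Cr + 22.7% × (8,263.00 Cr − 3,900.00 Cr) = 472.77 Cr + 22.7% × 4,363.00 Cr = 1,463.17 Cr
Unemployment Insurance: cap 545,996.00 Cr − YTD 540,083.00 Cr = 5,913.00 Cr subject; 7.9% × 5,913.00 Cr = 467.13 Cr
Social Insurance: 3% × 8,446.00 Cr = 253.38 Cr
Total: 1,463.17 Cr + 467.13 Cr + 253.38 Cr = 2,183.68 Cr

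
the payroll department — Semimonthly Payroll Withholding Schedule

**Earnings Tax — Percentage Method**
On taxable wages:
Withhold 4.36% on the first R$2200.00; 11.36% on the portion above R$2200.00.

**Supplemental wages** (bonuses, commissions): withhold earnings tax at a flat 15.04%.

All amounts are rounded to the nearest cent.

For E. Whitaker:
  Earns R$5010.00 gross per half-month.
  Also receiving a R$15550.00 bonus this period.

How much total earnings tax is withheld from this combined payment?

Earnings Tax: taxable = R$5010.00
  R$95.92 + 11.36% × (R$5010.00 − R$2200.00) = R$95.92 + 11.36% × R$2810.00 = R$415.14
Supplemental (15.04% flat on bonus): 15.04% × R$15550.00 = R$2338.72
Total earnings tax: R$415.14 + R$2338.72 = R$2753.86

R$2753.86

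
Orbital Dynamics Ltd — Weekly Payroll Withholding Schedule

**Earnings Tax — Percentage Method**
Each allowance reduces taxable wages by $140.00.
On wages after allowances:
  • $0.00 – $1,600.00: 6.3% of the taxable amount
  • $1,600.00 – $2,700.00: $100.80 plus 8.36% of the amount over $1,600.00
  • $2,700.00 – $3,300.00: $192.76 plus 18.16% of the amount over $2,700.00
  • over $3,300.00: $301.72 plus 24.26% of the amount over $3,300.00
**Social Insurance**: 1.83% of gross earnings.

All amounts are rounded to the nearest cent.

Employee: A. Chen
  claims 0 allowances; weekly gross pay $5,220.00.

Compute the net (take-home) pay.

Earnings Tax: taxable = $5,220.00
  $301.72 + 24.26% × ($5,220.00 − $3,300.00) = $301.72 + 24.26% × $1,920.00 = $767.51
Social Insurance: 1.83% × $5,220.00 = $95.53
Total withheld: $767.51 + $95.53 = $863.04
Net pay: $5,220.00 − $863.04 = $4,356.96

$4,356.96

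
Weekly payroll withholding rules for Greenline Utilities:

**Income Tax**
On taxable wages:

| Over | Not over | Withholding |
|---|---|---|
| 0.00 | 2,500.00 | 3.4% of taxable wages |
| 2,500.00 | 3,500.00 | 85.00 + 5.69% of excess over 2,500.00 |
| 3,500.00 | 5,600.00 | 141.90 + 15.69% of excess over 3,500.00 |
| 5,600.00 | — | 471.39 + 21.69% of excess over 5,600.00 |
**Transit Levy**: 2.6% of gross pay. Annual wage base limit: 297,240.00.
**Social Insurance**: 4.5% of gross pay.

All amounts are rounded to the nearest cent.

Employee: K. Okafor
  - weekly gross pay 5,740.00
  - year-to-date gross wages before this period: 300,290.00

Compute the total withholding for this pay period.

Income Tax: taxable = 5,740.00
  471.39 + 21.69% × (5,740.00 − 5,600.00) = 471.39 + 21.69% × 140.00 = 501.76
Transit Levy: YTD 300,290.00 ≥ cap 297,240.00 → 0.00
Social Insurance: 4.5% × 5,740.00 = 258.30
Total: 501.76 + 0.00 + 258.30 = 760.06

760.06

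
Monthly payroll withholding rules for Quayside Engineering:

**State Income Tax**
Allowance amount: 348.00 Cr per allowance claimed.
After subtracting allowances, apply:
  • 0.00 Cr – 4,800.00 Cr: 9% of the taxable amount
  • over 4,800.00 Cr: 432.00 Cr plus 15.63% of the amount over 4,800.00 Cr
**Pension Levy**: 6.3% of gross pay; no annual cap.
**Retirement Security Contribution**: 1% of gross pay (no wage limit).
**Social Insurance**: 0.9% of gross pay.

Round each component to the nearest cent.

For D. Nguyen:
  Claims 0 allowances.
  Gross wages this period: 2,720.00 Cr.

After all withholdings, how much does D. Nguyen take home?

2,252.16 Cr

State Income Tax: taxable = 2,720.00 Cr
  9% × 2,720.00 Cr = 244.80 Cr
Pension Levy: 6.3% × 2,720.00 Cr = 171.36 Cr
Retirement Security Contribution: 1% × 2,720.00 Cr = 27.20 Cr
Social Insurance: 0.9% × 2,720.00 Cr = 24.48 Cr
Total withheld: 244.80 Cr + 171.36 Cr + 27.20 Cr + 24.48 Cr = 467.84 Cr
Net pay: 2,720.00 Cr − 467.84 Cr = 2,252.16 Cr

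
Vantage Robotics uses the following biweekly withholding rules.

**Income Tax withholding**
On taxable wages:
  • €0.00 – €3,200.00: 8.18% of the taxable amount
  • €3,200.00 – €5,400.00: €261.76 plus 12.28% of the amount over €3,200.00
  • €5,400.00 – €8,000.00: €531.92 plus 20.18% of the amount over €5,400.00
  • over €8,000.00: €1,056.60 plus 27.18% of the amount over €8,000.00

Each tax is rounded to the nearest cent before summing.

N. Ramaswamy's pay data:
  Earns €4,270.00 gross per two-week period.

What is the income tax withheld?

€393.16

Income Tax: taxable = €4,270.00
  €261.76 + 12.28% × (€4,270.00 − €3,200.00) = €261.76 + 12.28% × €1,070.00 = €393.16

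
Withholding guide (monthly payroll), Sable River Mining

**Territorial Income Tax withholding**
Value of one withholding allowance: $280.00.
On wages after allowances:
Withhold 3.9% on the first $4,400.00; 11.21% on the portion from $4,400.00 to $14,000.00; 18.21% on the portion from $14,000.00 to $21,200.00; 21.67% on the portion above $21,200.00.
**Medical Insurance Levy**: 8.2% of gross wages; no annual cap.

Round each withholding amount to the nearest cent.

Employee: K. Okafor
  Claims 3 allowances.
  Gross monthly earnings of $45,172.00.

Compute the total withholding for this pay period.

$11,275.68

Territorial Income Tax: taxable = $45,172.00 − 3×$280.00 = $44,332.00
  $2,558.88 + 21.67% × ($44,332.00 − $21,200.00) = $2,558.88 + 21.67% × $23,132.00 = $7,571.58
Medical Insurance Levy: 8.2% × $45,172.00 = $3,704.10
Total: $7,571.58 + $3,704.10 = $11,275.68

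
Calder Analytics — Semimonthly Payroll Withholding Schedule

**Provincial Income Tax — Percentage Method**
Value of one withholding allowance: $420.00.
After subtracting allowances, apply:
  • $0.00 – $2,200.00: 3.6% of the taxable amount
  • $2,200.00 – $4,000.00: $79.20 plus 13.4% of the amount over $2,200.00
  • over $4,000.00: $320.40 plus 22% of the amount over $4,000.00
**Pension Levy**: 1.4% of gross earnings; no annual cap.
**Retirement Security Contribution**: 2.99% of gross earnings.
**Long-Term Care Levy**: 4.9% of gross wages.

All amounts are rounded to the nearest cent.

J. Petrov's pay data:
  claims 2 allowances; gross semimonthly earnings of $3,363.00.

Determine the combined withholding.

Provincial Income Tax: taxable = $3,363.00 − 2×$420.00 = $2,523.00
  $79.20 + 13.4% × ($2,523.00 − $2,200.00) = $79.20 + 13.4% × $323.00 = $122.48
Pension Levy: 1.4% × $3,363.00 = $47.08
Retirement Security Contribution: 2.99% × $3,363.00 = $100.55
Long-Term Care Levy: 4.9% × $3,363.00 = $164.79
Total: $122.48 + $47.08 + $100.55 + $164.79 = $434.90

$434.90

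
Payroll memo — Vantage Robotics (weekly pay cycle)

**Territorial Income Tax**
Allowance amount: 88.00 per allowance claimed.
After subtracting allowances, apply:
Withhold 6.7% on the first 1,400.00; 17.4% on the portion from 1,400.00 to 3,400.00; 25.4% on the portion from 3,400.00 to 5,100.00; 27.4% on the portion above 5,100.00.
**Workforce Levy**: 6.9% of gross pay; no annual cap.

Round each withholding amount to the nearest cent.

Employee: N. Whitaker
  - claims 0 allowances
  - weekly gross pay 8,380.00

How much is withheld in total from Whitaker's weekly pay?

Territorial Income Tax: taxable = 8,380.00
  873.60 + 27.4% × (8,380.00 − 5,100.00) = 873.60 + 27.4% × 3,280.00 = 1,772.32
Workforce Levy: 6.9% × 8,380.00 = 578.22
Total: 1,772.32 + 578.22 = 2,350.54

2,350.54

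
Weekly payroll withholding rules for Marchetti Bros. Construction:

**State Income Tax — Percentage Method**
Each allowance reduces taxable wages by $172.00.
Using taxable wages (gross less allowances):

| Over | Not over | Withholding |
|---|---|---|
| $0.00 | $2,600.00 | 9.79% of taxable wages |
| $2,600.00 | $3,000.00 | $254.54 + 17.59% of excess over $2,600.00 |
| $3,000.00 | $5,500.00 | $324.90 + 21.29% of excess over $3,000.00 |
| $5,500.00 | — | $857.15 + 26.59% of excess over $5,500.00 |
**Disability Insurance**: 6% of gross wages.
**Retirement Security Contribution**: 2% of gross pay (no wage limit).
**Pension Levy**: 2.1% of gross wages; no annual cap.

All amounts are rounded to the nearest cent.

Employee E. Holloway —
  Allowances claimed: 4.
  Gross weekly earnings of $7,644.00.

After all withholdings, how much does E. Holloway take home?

$5,627.66

State Income Tax: taxable = $7,644.00 − 4×$172.00 = $6,956.00
  $857.15 + 26.59% × ($6,956.00 − $5,500.00) = $857.15 + 26.59% × $1,456.00 = $1,244.30
Disability Insurance: 6% × $7,644.00 = $458.64
Retirement Security Contribution: 2% × $7,644.00 = $152.88
Pension Levy: 2.1% × $7,644.00 = $160.52
Total withheld: $1,244.30 + $458.64 + $152.88 + $160.52 = $2,016.34
Net pay: $7,644.00 − $2,016.34 = $5,627.66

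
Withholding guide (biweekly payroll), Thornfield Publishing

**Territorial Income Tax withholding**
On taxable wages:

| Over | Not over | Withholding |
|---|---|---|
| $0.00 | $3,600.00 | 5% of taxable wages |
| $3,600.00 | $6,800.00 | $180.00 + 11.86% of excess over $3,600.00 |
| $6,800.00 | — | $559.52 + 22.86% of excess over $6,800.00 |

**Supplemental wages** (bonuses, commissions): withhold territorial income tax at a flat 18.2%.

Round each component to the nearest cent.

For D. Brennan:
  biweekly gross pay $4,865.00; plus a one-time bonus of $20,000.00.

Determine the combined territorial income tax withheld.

$3,970.03

Territorial Income Tax: taxable = $4,865.00
  $180.00 + 11.86% × ($4,865.00 − $3,600.00) = $180.00 + 11.86% × $1,265.00 = $330.03
Supplemental (18.2% flat on bonus): 18.2% × $20,000.00 = $3,640.00
Total territorial income tax: $330.03 + $3,640.00 = $3,970.03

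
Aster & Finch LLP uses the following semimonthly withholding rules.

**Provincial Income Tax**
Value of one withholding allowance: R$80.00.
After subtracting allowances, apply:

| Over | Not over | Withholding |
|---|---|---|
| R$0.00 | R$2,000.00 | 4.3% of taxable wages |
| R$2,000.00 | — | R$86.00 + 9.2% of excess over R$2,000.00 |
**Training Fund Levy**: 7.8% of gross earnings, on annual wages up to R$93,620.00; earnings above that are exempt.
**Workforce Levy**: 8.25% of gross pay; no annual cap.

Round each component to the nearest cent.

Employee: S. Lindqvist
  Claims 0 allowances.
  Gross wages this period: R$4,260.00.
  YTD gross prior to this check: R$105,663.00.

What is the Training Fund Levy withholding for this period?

Training Fund Levy: YTD R$105,663.00 ≥ cap R$93,620.00 → R$0.00

R$0.00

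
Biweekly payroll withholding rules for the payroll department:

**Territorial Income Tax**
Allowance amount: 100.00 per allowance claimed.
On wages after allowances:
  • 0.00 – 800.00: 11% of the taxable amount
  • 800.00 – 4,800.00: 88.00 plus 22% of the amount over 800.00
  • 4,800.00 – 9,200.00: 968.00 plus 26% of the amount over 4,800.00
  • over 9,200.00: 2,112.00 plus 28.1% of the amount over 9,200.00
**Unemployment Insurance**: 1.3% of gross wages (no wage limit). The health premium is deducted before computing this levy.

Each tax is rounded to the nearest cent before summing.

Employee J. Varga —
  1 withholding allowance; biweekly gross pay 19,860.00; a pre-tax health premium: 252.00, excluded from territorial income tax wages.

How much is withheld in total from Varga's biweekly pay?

Territorial Income Tax: taxable = 19,860.00 − 252.00 − 1×100.00 = 19,508.00
  2,112.00 + 28.1% × (19,508.00 − 9,200.00) = 2,112.00 + 28.1% × 10,308.00 = 5,008.55
Unemployment Insurance: 1.3% × 19,608.00 = 254.90
Total: 5,008.55 + 254.90 = 5,263.45

5,263.45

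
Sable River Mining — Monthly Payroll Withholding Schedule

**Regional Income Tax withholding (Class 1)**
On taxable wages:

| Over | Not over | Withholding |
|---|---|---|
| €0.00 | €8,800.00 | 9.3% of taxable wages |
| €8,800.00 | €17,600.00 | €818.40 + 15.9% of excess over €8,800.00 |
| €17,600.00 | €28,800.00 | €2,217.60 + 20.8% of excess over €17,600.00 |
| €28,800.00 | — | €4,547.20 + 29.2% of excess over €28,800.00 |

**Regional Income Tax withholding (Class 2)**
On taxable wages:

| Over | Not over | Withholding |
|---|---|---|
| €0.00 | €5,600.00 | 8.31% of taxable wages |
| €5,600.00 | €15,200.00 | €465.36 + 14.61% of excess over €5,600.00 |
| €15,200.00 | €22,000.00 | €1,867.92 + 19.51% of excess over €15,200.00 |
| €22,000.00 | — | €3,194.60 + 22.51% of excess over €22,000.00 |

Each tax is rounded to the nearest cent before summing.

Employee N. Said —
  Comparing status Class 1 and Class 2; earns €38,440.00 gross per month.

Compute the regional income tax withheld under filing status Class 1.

Regional Income Tax (Class 1): taxable = €38,440.00
  €4,547.20 + 29.2% × (€38,440.00 − €28,800.00) = €4,547.20 + 29.2% × €9,640.00 = €7,362.08

€7,362.08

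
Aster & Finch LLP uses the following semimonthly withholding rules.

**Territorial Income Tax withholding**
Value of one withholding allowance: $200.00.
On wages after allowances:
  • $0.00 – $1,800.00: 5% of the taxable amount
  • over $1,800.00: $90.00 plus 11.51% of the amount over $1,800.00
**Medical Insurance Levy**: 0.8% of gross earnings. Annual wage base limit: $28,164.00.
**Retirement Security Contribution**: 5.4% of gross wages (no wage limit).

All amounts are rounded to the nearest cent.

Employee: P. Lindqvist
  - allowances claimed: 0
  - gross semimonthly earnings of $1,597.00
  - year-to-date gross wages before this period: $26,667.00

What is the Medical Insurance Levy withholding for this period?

$11.98

Medical Insurance Levy: cap $28,164.00 − YTD $26,667.00 = $1,497.00 subject; 0.8% × $1,497.00 = $11.98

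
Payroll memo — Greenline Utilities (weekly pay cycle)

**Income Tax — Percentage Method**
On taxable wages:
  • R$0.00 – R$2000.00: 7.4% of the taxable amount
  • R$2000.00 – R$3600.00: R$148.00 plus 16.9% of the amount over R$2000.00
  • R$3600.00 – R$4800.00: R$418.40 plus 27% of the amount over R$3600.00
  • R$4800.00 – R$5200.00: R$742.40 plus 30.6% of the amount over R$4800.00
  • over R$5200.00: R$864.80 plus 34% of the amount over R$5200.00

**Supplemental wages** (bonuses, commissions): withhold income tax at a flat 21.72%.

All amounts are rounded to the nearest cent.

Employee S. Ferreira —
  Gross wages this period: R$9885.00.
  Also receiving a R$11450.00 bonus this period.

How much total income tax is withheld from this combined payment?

Income Tax: taxable = R$9885.00
  R$864.80 + 34% × (R$9885.00 − R$5200.00) = R$864.80 + 34% × R$4685.00 = R$2457.70
Supplemental (21.72% flat on bonus): 21.72% × R$11450.00 = R$2486.94
Total income tax: R$2457.70 + R$2486.94 = R$4944.64

R$4944.64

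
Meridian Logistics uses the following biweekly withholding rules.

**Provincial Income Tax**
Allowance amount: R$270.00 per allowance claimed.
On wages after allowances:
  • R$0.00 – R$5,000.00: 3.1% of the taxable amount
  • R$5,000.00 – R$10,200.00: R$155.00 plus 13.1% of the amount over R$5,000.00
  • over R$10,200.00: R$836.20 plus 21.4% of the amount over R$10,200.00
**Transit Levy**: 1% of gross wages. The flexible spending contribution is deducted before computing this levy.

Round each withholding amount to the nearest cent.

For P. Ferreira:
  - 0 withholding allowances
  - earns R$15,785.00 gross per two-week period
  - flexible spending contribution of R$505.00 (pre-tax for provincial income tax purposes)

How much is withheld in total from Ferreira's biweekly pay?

Provincial Income Tax: taxable = R$15,785.00 − R$505.00 = R$15,280.00
  R$836.20 + 21.4% × (R$15,280.00 − R$10,200.00) = R$836.20 + 21.4% × R$5,080.00 = R$1,923.32
Transit Levy: 1% × R$15,280.00 = R$152.80
Total: R$1,923.32 + R$152.80 = R$2,076.12

R$2,076.12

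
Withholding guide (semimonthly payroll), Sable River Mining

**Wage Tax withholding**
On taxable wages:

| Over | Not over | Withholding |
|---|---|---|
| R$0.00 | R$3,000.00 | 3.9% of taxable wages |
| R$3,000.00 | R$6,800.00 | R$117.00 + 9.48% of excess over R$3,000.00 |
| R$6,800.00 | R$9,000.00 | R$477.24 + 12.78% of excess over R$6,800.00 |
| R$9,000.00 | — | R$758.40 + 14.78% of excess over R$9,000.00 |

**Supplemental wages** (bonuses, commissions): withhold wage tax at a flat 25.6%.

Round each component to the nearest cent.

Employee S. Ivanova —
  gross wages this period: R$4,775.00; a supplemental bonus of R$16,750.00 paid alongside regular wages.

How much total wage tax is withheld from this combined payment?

R$4,573.27

Wage Tax: taxable = R$4,775.00
  R$117.00 + 9.48% × (R$4,775.00 − R$3,000.00) = R$117.00 + 9.48% × R$1,775.00 = R$285.27
Supplemental (25.6% flat on bonus): 25.6% × R$16,750.00 = R$4,288.00
Total wage tax: R$285.27 + R$4,288.00 = R$4,573.27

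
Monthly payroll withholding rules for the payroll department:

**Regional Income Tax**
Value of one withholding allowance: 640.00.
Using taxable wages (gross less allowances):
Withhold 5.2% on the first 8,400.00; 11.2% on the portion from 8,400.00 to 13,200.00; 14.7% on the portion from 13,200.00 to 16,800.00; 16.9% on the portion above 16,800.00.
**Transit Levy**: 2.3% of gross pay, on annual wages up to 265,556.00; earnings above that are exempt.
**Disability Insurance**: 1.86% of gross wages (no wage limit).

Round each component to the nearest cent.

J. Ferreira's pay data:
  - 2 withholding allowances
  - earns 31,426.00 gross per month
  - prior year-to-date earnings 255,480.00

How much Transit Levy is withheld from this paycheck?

231.75

Transit Levy: cap 265,556.00 − YTD 255,480.00 = 10,076.00 subject; 2.3% × 10,076.00 = 231.75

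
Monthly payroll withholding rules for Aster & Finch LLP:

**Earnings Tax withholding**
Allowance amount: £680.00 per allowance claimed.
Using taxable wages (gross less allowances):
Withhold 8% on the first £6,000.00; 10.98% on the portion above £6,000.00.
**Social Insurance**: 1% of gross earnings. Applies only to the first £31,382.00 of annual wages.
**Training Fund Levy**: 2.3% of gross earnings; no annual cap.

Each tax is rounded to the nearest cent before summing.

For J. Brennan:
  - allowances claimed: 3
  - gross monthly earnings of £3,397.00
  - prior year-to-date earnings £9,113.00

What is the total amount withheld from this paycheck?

£220.66

Earnings Tax: taxable = £3,397.00 − 3×£680.00 = £1,357.00
  8% × £1,357.00 = £108.56
Social Insurance: 1% × £3,397.00 = £33.97
Training Fund Levy: 2.3% × £3,397.00 = £78.13
Total: £108.56 + £33.97 + £78.13 = £220.66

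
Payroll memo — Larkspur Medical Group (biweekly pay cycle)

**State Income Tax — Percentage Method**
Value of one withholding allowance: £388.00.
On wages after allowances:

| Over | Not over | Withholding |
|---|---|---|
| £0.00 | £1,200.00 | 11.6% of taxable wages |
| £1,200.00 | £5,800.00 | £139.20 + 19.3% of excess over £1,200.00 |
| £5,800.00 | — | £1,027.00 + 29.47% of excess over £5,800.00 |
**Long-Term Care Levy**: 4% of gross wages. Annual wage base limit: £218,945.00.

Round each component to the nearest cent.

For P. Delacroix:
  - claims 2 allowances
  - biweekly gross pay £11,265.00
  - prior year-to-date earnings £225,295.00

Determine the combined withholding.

£2,408.85

State Income Tax: taxable = £11,265.00 − 2×£388.00 = £10,489.00
  £1,027.00 + 29.47% × (£10,489.00 − £5,800.00) = £1,027.00 + 29.47% × £4,689.00 = £2,408.85
Long-Term Care Levy: YTD £225,295.00 ≥ cap £218,945.00 → £0.00
Total: £2,408.85 + £0.00 = £2,408.85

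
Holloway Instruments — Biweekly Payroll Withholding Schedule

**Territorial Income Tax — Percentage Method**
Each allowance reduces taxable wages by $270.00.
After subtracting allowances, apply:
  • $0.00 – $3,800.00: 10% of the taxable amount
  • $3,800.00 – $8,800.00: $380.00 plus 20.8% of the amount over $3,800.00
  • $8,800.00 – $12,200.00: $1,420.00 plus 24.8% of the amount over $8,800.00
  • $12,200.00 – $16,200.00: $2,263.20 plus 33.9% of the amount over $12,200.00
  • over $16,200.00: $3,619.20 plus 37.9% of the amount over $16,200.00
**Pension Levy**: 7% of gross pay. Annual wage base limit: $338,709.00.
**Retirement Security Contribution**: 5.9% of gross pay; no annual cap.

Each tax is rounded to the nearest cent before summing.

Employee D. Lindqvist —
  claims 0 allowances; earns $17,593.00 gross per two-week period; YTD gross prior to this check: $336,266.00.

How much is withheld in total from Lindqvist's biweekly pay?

Territorial Income Tax: taxable = $17,593.00
  $3,619.20 + 37.9% × ($17,593.00 − $16,200.00) = $3,619.20 + 37.9% × $1,393.00 = $4,147.15
Pension Levy: cap $338,709.00 − YTD $336,266.00 = $2,443.00 subject; 7% × $2,443.00 = $171.01
Retirement Security Contribution: 5.9% × $17,593.00 = $1,037.99
Total: $4,147.15 + $171.01 + $1,037.99 = $5,356.15

$5,356.15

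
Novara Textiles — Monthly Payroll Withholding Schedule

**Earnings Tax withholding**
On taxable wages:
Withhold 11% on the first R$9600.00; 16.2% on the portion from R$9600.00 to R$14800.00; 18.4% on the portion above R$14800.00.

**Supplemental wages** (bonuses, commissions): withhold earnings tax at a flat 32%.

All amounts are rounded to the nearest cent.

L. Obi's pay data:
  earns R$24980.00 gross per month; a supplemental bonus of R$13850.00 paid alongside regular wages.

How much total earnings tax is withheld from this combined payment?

Earnings Tax: taxable = R$24980.00
  R$1898.40 + 18.4% × (R$24980.00 − R$14800.00) = R$1898.40 + 18.4% × R$10180.00 = R$3771.52
Supplemental (32% flat on bonus): 32% × R$13850.00 = R$4432.00
Total earnings tax: R$3771.52 + R$4432.00 = R$8203.52

R$8203.52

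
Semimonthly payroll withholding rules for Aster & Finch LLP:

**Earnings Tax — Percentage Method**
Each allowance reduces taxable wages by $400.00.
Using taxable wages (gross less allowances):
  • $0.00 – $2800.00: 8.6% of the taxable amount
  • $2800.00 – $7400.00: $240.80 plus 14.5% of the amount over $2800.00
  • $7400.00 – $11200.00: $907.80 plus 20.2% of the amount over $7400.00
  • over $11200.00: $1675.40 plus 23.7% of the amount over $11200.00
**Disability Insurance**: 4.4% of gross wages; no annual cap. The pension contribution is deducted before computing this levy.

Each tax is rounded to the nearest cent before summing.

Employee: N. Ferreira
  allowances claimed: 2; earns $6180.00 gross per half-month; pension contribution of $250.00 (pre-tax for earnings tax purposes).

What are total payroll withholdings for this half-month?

$839.57

Earnings Tax: taxable = $6180.00 − $250.00 − 2×$400.00 = $5130.00
  $240.80 + 14.5% × ($5130.00 − $2800.00) = $240.80 + 14.5% × $2330.00 = $578.65
Disability Insurance: 4.4% × $5930.00 = $260.92
Total: $578.65 + $260.92 = $839.57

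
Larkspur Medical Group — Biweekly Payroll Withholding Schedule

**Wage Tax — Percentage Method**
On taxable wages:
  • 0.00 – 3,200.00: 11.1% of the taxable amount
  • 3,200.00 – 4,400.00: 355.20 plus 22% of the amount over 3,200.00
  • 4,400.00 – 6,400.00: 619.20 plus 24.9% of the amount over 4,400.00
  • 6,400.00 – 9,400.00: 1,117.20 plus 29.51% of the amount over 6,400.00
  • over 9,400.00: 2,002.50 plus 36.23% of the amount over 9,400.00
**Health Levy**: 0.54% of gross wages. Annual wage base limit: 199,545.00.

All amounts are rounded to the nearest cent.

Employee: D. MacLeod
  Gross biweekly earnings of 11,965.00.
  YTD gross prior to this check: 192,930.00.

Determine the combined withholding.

Wage Tax: taxable = 11,965.00
  2,002.50 + 36.23% × (11,965.00 − 9,400.00) = 2,002.50 + 36.23% × 2,565.00 = 2,931.80
Health Levy: cap 199,545.00 − YTD 192,930.00 = 6,615.00 subject; 0.54% × 6,615.00 = 35.72
Total: 2,931.80 + 35.72 = 2,967.52

2,967.52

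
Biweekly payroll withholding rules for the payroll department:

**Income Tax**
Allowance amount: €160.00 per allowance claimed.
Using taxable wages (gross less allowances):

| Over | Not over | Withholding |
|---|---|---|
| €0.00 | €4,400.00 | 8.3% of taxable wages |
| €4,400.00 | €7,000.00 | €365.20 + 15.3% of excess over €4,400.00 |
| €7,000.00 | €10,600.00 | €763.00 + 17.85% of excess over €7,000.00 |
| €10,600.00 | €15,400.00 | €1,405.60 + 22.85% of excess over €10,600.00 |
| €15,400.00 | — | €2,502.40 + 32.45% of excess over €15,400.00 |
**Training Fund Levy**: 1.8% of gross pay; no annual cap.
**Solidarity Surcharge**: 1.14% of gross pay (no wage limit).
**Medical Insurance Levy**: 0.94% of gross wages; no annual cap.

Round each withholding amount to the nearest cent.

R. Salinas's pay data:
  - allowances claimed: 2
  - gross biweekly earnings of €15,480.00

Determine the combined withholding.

Income Tax: taxable = €15,480.00 − 2×€160.00 = €15,160.00
  €1,405.60 + 22.85% × (€15,160.00 − €10,600.00) = €1,405.60 + 22.85% × €4,560.00 = €2,447.56
Training Fund Levy: 1.8% × €15,480.00 = €278.64
Solidarity Surcharge: 1.14% × €15,480.00 = €176.47
Medical Insurance Levy: 0.94% × €15,480.00 = €145.51
Total: €2,447.56 + €278.64 + €176.47 + €145.51 = €3,048.18

€3,048.18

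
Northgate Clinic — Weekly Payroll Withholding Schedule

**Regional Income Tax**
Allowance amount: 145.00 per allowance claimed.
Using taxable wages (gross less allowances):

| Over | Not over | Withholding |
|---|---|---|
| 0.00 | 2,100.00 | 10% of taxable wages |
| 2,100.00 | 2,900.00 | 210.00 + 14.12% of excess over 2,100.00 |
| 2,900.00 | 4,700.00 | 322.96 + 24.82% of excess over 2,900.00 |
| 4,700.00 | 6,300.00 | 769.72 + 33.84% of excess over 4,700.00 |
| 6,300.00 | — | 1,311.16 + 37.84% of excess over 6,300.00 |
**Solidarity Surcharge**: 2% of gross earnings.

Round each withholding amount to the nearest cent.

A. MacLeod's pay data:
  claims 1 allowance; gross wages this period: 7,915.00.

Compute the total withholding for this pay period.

2,025.71

Regional Income Tax: taxable = 7,915.00 − 1×145.00 = 7,770.00
  1,311.16 + 37.84% × (7,770.00 − 6,300.00) = 1,311.16 + 37.84% × 1,470.00 = 1,867.41
Solidarity Surcharge: 2% × 7,915.00 = 158.30
Total: 1,867.41 + 158.30 = 2,025.71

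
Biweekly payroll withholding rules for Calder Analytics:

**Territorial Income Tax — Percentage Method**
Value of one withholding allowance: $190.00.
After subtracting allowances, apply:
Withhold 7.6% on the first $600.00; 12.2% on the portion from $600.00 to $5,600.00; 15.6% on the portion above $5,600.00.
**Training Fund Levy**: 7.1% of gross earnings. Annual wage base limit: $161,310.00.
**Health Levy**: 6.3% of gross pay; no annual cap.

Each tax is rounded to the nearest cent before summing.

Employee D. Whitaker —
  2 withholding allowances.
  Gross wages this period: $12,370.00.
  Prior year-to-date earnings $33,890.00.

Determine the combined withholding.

Territorial Income Tax: taxable = $12,370.00 − 2×$190.00 = $11,990.00
  $655.60 + 15.6% × ($11,990.00 − $5,600.00) = $655.60 + 15.6% × $6,390.00 = $1,652.44
Training Fund Levy: 7.1% × $12,370.00 = $878.27
Health Levy: 6.3% × $12,370.00 = $779.31
Total: $1,652.44 + $878.27 + $779.31 = $3,310.02

$3,310.02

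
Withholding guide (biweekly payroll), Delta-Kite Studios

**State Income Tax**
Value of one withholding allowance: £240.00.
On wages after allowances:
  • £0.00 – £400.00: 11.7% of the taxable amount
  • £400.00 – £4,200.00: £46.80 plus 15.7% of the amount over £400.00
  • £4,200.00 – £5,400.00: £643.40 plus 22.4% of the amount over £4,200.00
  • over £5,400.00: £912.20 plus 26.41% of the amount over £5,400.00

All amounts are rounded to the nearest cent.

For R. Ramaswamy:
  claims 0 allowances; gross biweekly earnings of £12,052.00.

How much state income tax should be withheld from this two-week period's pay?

£2,668.99

State Income Tax: taxable = £12,052.00
  £912.20 + 26.41% × (£12,052.00 − £5,400.00) = £912.20 + 26.41% × £6,652.00 = £2,668.99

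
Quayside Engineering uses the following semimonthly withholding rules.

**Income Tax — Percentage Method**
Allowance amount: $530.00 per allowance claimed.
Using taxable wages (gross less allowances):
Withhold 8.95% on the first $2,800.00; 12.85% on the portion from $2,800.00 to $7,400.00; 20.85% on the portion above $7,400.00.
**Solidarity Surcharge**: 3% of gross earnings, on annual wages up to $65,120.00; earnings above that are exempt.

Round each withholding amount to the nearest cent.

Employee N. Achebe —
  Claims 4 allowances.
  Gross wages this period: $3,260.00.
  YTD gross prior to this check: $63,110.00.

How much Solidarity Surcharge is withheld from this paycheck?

Solidarity Surcharge: cap $65,120.00 − YTD $63,110.00 = $2,010.00 subject; 3% × $2,010.00 = $60.30

$60.30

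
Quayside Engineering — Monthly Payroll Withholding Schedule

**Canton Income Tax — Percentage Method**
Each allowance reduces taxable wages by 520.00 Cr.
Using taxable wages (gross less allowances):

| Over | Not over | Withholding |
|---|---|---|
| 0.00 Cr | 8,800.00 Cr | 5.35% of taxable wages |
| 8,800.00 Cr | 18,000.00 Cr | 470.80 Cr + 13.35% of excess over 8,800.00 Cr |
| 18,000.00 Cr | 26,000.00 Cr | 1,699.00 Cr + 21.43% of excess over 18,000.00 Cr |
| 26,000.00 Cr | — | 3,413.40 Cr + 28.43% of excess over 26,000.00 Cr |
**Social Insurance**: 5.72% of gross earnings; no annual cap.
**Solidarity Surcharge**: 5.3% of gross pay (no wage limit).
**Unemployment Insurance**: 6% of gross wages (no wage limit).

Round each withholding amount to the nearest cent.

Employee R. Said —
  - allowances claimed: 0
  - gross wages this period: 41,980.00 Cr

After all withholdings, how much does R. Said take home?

26,878.49 Cr

Canton Income Tax: taxable = 41,980.00 Cr
  3,413.40 Cr + 28.43% × (41,980.00 Cr − 26,000.00 Cr) = 3,413.40 Cr + 28.43% × 15,980.00 Cr = 7,956.51 Cr
Social Insurance: 5.72% × 41,980.00 Cr = 2,401.26 Cr
Solidarity Surcharge: 5.3% × 41,980.00 Cr = 2,224.94 Cr
Unemployment Insurance: 6% × 41,980.00 Cr = 2,518.80 Cr
Total withheld: 7,956.51 Cr + 2,401.26 Cr + 2,224.94 Cr + 2,518.80 Cr = 15,101.51 Cr
Net pay: 41,980.00 Cr − 15,101.51 Cr = 26,878.49 Cr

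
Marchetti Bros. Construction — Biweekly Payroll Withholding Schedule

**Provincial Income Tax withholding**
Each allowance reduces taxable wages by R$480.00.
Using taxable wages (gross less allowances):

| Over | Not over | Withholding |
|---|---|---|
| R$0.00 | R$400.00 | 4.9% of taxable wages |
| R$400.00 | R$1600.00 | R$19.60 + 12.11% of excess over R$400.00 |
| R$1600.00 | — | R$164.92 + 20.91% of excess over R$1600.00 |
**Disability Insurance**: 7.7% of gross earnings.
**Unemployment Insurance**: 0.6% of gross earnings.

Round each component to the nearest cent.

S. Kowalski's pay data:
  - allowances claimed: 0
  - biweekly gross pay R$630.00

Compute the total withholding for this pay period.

R$99.74

Provincial Income Tax: taxable = R$630.00
  R$19.60 + 12.11% × (R$630.00 − R$400.00) = R$19.60 + 12.11% × R$230.00 = R$47.45
Disability Insurance: 7.7% × R$630.00 = R$48.51
Unemployment Insurance: 0.6% × R$630.00 = R$3.78
Total: R$47.45 + R$48.51 + R$3.78 = R$99.74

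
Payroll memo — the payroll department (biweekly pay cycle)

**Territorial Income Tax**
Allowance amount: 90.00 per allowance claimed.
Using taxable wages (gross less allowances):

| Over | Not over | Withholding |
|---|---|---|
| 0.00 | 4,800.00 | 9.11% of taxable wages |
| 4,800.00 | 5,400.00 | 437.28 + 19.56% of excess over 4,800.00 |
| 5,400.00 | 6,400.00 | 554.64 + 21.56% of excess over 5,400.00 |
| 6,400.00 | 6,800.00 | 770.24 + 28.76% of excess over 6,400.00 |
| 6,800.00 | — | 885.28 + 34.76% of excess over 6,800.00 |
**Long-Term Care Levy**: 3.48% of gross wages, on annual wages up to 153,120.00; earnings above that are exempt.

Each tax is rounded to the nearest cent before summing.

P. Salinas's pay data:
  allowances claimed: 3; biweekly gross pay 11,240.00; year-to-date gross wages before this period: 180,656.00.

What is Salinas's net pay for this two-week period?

8,905.23

Territorial Income Tax: taxable = 11,240.00 − 3×90.00 = 10,970.00
  885.28 + 34.76% × (10,970.00 − 6,800.00) = 885.28 + 34.76% × 4,170.00 = 2,334.77
Long-Term Care Levy: YTD 180,656.00 ≥ cap 153,120.00 → 0.00
Total withheld: 2,334.77 + 0.00 = 2,334.77
Net pay: 11,240.00 − 2,334.77 = 8,905.23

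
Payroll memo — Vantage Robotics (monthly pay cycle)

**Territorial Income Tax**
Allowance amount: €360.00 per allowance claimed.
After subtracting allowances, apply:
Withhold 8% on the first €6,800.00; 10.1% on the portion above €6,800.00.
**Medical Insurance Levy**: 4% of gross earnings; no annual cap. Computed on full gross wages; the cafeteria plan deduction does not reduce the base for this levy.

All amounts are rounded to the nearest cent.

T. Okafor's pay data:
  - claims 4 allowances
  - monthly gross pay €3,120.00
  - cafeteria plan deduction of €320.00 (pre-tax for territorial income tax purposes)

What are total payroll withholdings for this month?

Territorial Income Tax: taxable = €3,120.00 − €320.00 − 4×€360.00 = €1,360.00
  8% × €1,360.00 = €108.80
Medical Insurance Levy: 4% × €3,120.00 = €124.80
Total: €108.80 + €124.80 = €233.60

€233.60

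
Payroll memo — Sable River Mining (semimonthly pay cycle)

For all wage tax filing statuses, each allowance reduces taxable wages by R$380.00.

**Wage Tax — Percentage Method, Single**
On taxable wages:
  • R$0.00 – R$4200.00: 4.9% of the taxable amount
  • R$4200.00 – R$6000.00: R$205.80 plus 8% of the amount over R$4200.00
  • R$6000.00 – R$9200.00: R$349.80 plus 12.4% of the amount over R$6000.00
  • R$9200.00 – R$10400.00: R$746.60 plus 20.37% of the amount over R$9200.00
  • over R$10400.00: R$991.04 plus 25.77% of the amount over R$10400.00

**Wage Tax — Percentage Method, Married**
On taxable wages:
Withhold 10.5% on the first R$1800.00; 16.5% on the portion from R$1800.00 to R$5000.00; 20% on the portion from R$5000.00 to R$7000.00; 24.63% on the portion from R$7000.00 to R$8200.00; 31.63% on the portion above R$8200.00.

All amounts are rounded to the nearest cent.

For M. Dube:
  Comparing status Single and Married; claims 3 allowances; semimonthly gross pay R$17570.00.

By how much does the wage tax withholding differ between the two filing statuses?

Wage Tax (Single): taxable = R$17570.00 − 3×R$380.00 = R$16430.00
  R$991.04 + 25.77% × (R$16430.00 − R$10400.00) = R$991.04 + 25.77% × R$6030.00 = R$2544.97
Wage Tax (Married): taxable = R$17570.00 − 3×R$380.00 = R$16430.00
  R$1412.56 + 31.63% × (R$16430.00 − R$8200.00) = R$1412.56 + 31.63% × R$8230.00 = R$4015.71
Difference: |R$2544.97 − R$4015.71| = R$1470.74 (higher under Married)

R$1470.74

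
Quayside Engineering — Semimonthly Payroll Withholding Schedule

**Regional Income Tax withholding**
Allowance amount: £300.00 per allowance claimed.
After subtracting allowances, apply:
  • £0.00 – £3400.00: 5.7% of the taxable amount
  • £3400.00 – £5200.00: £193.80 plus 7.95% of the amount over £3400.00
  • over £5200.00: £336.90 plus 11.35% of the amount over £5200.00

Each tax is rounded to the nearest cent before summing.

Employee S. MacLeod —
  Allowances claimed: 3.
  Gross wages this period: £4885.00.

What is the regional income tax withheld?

£240.31

Regional Income Tax: taxable = £4885.00 − 3×£300.00 = £3985.00
  £193.80 + 7.95% × (£3985.00 − £3400.00) = £193.80 + 7.95% × £585.00 = £240.31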